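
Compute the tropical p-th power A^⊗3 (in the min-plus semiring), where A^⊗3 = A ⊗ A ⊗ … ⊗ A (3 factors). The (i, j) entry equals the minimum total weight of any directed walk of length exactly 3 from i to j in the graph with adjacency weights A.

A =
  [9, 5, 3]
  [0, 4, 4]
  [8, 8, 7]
A^⊗3 =
  [9, 10, 8]
  [5, 9, 7]
  [12, 13, 11]

Each entry (A^⊗3)_ij equals the minimum over all length-3 walks i = v_0 → v_1 → … → v_3 = j of Σ_t A[v_t][v_{t+1}]. For example, for (i, j) = (0, 2) we minimise over 9 possible intermediate vertex sequences; the minimum is 8, attained along the walk 0 → 1 → 0 → 2.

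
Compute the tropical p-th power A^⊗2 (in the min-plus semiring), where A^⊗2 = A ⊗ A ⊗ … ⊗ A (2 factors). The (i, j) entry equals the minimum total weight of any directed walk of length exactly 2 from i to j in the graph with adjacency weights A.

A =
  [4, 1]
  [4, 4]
A^⊗2 =
  [5, 5]
  [8, 5]

Each entry (A^⊗2)_ij equals the minimum over all length-2 walks i = v_0 → v_1 → … → v_2 = j of Σ_t A[v_t][v_{t+1}]. For example, for (i, j) = (0, 1) we minimise over 2 possible intermediate vertex sequences; the minimum is 5, attained along the walk 0 → 0 → 1.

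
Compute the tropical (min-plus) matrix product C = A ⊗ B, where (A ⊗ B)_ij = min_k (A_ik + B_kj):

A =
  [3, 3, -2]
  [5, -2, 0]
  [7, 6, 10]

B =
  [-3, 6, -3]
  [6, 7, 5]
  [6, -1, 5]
A ⊗ B =
  [0, -3, 0]
  [2, -1, 2]
  [4, 9, 4]

Apply the min-plus product entry-by-entry:
  C[0][0] = min over k of (A[0][0] + B[0][0] = 3 + -3 = 0, A[0][1] + B[1][0] = 3 + 6 = 9, A[0][2] + B[2][0] = -2 + 6 = 4) = 0 (attained at k = 0)
  C[0][1] = min over k of (A[0][0] + B[0][1] = 3 + 6 = 9, A[0][1] + B[1][1] = 3 + 7 = 10, A[0][2] + B[2][1] = -2 + -1 = -3) = -3 (attained at k = 2)
  C[0][2] = min over k of (A[0][0] + B[0][2] = 3 + -3 = 0, A[0][1] + B[1][2] = 3 + 5 = 8, A[0][2] + B[2][2] = -2 + 5 = 3) = 0 (attained at k = 0)
  C[1][0] = min over k of (A[1][0] + B[0][0] = 5 + -3 = 2, A[1][1] + B[1][0] = -2 + 6 = 4, A[1][2] + B[2][0] = 0 + 6 = 6) = 2 (attained at k = 0)
  C[1][1] = min over k of (A[1][0] + B[0][1] = 5 + 6 = 11, A[1][1] + B[1][1] = -2 + 7 = 5, A[1][2] + B[2][1] = 0 + -1 = -1) = -1 (attained at k = 2)
  C[1][2] = min over k of (A[1][0] + B[0][2] = 5 + -3 = 2, A[1][1] + B[1][2] = -2 + 5 = 3, A[1][2] + B[2][2] = 0 + 5 = 5) = 2 (attained at k = 0)
  C[2][0] = min over k of (A[2][0] + B[0][0] = 7 + -3 = 4, A[2][1] + B[1][0] = 6 + 6 = 12, A[2][2] + B[2][0] = 10 + 6 = 16) = 4 (attained at k = 0)
  C[2][1] = min over k of (A[2][0] + B[0][1] = 7 + 6 = 13, A[2][1] + B[1][1] = 6 + 7 = 13, A[2][2] + B[2][1] = 10 + -1 = 9) = 9 (attained at k = 2)
  C[2][2] = min over k of (A[2][0] + B[0][2] = 7 + -3 = 4, A[2][1] + B[1][2] = 6 + 5 = 11, A[2][2] + B[2][2] = 10 + 5 = 15) = 4 (attained at k = 0)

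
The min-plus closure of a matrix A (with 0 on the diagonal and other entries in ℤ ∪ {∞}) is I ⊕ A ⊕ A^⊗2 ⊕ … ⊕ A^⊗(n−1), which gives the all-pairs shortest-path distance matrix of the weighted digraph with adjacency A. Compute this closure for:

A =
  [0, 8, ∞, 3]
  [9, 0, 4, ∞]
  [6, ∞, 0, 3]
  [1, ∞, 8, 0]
Closure =
  [0, 8, 11, 3]
  [8, 0, 4, 7]
  [4, 12, 0, 3]
  [1, 9, 8, 0]

This is the Floyd-Warshall all-pairs shortest-path computation. For each intermediate vertex k = 0, 1, …, 3, update dist[i][j] ← min(dist[i][j], dist[i][k] + dist[k][j]). The final matrix gives, for each (i, j), the minimum total weight of any directed path from i to j (possibly empty when i = j).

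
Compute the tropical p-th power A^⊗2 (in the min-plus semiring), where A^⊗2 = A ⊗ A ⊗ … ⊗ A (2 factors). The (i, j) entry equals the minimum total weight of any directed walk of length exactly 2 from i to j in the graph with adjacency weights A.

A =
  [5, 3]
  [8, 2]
A^⊗2 =
  [10, 5]
  [10, 4]

Each entry (A^⊗2)_ij equals the minimum over all length-2 walks i = v_0 → v_1 → … → v_2 = j of Σ_t A[v_t][v_{t+1}]. For example, for (i, j) = (0, 1) we minimise over 2 possible intermediate vertex sequences; the minimum is 5, attained along the walk 0 → 1 → 1.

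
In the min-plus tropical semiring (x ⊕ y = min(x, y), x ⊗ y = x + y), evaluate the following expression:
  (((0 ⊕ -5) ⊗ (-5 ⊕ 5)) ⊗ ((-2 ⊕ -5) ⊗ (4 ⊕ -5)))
(((0 ⊕ -5) ⊗ (-5 ⊕ 5)) ⊗ ((-2 ⊕ -5) ⊗ (4 ⊕ -5))) = -20

Expand innermost to outermost. Recall ⊕ takes the minimum of its arguments and ⊗ takes their sum. Working out the expression (((0 ⊕ -5) ⊗ (-5 ⊕ 5)) ⊗ ((-2 ⊕ -5) ⊗ (4 ⊕ -5))) gives -20.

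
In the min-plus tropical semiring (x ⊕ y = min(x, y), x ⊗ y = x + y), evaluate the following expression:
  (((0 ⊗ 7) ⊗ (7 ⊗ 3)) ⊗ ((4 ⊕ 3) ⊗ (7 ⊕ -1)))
(((0 ⊗ 7) ⊗ (7 ⊗ 3)) ⊗ ((4 ⊕ 3) ⊗ (7 ⊕ -1))) = 19

Expand innermost to outermost. Recall ⊕ takes the minimum of its arguments and ⊗ takes their sum. Working out the expression (((0 ⊗ 7) ⊗ (7 ⊗ 3)) ⊗ ((4 ⊕ 3) ⊗ (7 ⊕ -1))) gives 19.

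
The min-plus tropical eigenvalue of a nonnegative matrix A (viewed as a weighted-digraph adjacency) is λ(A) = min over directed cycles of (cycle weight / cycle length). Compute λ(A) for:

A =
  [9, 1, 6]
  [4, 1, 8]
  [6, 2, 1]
λ(A) = 1

Enumerate directed cycles and compute their means (weight / length). Sample:
  cycle 0 → 0: weight = 9, length = 1, mean = 9/1 ≈ 9.000
  cycle 1 → 1: weight = 1, length = 1, mean = 1/1 ≈ 1.000
  cycle 2 → 2: weight = 1, length = 1, mean = 1/1 ≈ 1.000
  cycle 0 → 1 → 0: weight = 5, length = 2, mean = 5/2 ≈ 2.500
  cycle 0 → 2 → 0: weight = 12, length = 2, mean = 12/2 ≈ 6.000
  cycle 1 → 0 → 1: weight = 5, length = 2, mean = 5/2 ≈ 2.500
Minimum mean = 1.000, attained e.g. along the cycle 1 → 1 with weight 1 and length 1. So λ(A) = 1/1 = 1.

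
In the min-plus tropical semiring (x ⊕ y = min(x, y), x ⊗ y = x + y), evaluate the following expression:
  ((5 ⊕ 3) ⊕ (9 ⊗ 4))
((5 ⊕ 3) ⊕ (9 ⊗ 4)) = 3

Expand innermost to outermost. Recall ⊕ takes the minimum of its arguments and ⊗ takes their sum. Working out the expression ((5 ⊕ 3) ⊕ (9 ⊗ 4)) gives 3.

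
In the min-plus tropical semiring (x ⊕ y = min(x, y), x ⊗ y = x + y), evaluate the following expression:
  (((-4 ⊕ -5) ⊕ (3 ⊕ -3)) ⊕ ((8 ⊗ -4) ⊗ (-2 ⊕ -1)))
(((-4 ⊕ -5) ⊕ (3 ⊕ -3)) ⊕ ((8 ⊗ -4) ⊗ (-2 ⊕ -1))) = -5

Expand innermost to outermost. Recall ⊕ takes the minimum of its arguments and ⊗ takes their sum. Working out the expression (((-4 ⊕ -5) ⊕ (3 ⊕ -3)) ⊕ ((8 ⊗ -4) ⊗ (-2 ⊕ -1))) gives -5.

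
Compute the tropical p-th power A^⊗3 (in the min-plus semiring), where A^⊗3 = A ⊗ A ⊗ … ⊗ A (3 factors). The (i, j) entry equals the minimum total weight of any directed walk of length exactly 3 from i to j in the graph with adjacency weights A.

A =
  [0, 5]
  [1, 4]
A^⊗3 =
  [0, 5]
  [1, 6]

Each entry (A^⊗3)_ij equals the minimum over all length-3 walks i = v_0 → v_1 → … → v_3 = j of Σ_t A[v_t][v_{t+1}]. For example, for (i, j) = (0, 1) we minimise over 4 possible intermediate vertex sequences; the minimum is 5, attained along the walk 0 → 0 → 0 → 1.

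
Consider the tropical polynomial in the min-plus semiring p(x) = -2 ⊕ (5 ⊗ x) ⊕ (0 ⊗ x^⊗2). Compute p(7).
p(7) = -2

A tropical monomial a ⊗ x^⊗i evaluates to a + i · x. Evaluating each term at x = 7:
  Term 0 contributes -2 + 0 · 7 = -2
  Term 1 contributes 5 + 1 · 7 = 12
  Term 2 contributes 0 + 2 · 7 = 14
p(7) = ⊕ of these = min[-2, 12, 14] = -2.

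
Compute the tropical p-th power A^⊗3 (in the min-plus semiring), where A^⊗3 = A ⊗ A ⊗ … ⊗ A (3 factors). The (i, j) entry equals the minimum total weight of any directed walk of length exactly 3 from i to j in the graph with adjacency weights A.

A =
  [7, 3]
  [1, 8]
A^⊗3 =
  [11, 7]
  [5, 11]

Each entry (A^⊗3)_ij equals the minimum over all length-3 walks i = v_0 → v_1 → … → v_3 = j of Σ_t A[v_t][v_{t+1}]. For example, for (i, j) = (0, 1) we minimise over 4 possible intermediate vertex sequences; the minimum is 7, attained along the walk 0 → 1 → 0 → 1.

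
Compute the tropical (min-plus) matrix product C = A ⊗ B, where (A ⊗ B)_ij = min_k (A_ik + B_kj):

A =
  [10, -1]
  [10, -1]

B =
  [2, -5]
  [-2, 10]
A ⊗ B =
  [-3, 5]
  [-3, 5]

Apply the min-plus product entry-by-entry:
  C[0][0] = min over k of (A[0][0] + B[0][0] = 10 + 2 = 12, A[0][1] + B[1][0] = -1 + -2 = -3) = -3 (attained at k = 1)
  C[0][1] = min over k of (A[0][0] + B[0][1] = 10 + -5 = 5, A[0][1] + B[1][1] = -1 + 10 = 9) = 5 (attained at k = 0)
  C[1][0] = min over k of (A[1][0] + B[0][0] = 10 + 2 = 12, A[1][1] + B[1][0] = -1 + -2 = -3) = -3 (attained at k = 1)
  C[1][1] = min over k of (A[1][0] + B[0][1] = 10 + -5 = 5, A[1][1] + B[1][1] = -1 + 10 = 9) = 5 (attained at k = 0)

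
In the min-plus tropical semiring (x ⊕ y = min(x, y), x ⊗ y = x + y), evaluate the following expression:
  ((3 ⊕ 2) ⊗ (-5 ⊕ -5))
((3 ⊕ 2) ⊗ (-5 ⊕ -5)) = -3

Expand innermost to outermost. Recall ⊕ takes the minimum of its arguments and ⊗ takes their sum. Working out the expression ((3 ⊕ 2) ⊗ (-5 ⊕ -5)) gives -3.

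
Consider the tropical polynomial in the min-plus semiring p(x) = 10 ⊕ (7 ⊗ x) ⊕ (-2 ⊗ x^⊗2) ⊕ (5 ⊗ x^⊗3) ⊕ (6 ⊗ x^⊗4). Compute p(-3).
p(-3) = -8

A tropical monomial a ⊗ x^⊗i evaluates to a + i · x. Evaluating each term at x = -3:
  Term 0 contributes 10 + 0 · -3 = 10
  Term 1 contributes 7 + 1 · -3 = 4
  Term 2 contributes -2 + 2 · -3 = -8
  Term 3 contributes 5 + 3 · -3 = -4
  Term 4 contributes 6 + 4 · -3 = -6
p(-3) = ⊕ of these = min[10, 4, -8, -4, -6] = -8.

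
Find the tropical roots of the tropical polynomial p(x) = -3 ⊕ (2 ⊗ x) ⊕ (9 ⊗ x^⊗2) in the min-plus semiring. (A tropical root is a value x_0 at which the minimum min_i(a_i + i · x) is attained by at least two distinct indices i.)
Roots: {-7, -5}

Each tropical root is a break point of the lower envelope of the lines y = a_i + i · x (there are 3 lines, with slopes 0, 1, ..., 2). Only the lines that attain the minimum somewhere contribute to roots; other lines are dominated. Here the surviving (envelope) indices are i = 2, i = 1, i = 0.
Intersections between consecutive envelope lines give the roots: for adjacent envelope indices i < j the intersection is x = (a_i − a_j) / (j − i). Reading off the sorted break points: {-7, -5}.
Verification: at each break x_0, at least two indices attain the minimum of min_i(a_i + i · x_0).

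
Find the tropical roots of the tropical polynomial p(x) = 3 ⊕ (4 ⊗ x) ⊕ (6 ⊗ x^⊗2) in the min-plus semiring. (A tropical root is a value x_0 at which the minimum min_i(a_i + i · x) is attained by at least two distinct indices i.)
Roots: {-2, -1}

Each tropical root is a break point of the lower envelope of the lines y = a_i + i · x (there are 3 lines, with slopes 0, 1, ..., 2). Only the lines that attain the minimum somewhere contribute to roots; other lines are dominated. Here the surviving (envelope) indices are i = 2, i = 1, i = 0.
Intersections between consecutive envelope lines give the roots: for adjacent envelope indices i < j the intersection is x = (a_i − a_j) / (j − i). Reading off the sorted break points: {-2, -1}.
Verification: at each break x_0, at least two indices attain the minimum of min_i(a_i + i · x_0).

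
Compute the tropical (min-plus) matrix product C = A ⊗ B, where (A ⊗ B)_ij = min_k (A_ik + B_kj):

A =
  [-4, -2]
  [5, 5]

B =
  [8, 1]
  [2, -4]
A ⊗ B =
  [0, -6]
  [7, 1]

Apply the min-plus product entry-by-entry:
  C[0][0] = min over k of (A[0][0] + B[0][0] = -4 + 8 = 4, A[0][1] + B[1][0] = -2 + 2 = 0) = 0 (attained at k = 1)
  C[0][1] = min over k of (A[0][0] + B[0][1] = -4 + 1 = -3, A[0][1] + B[1][1] = -2 + -4 = -6) = -6 (attained at k = 1)
  C[1][0] = min over k of (A[1][0] + B[0][0] = 5 + 8 = 13, A[1][1] + B[1][0] = 5 + 2 = 7) = 7 (attained at k = 1)
  C[1][1] = min over k of (A[1][0] + B[0][1] = 5 + 1 = 6, A[1][1] + B[1][1] = 5 + -4 = 1) = 1 (attained at k = 1)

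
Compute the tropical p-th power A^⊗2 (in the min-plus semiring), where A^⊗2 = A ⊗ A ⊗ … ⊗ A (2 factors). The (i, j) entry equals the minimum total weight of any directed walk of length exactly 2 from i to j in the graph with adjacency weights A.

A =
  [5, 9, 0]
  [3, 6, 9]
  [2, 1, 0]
A^⊗2 =
  [2, 1, 0]
  [8, 10, 3]
  [2, 1, 0]

Each entry (A^⊗2)_ij equals the minimum over all length-2 walks i = v_0 → v_1 → … → v_2 = j of Σ_t A[v_t][v_{t+1}]. For example, for (i, j) = (0, 2) we minimise over 3 possible intermediate vertex sequences; the minimum is 0, attained along the walk 0 → 2 → 2.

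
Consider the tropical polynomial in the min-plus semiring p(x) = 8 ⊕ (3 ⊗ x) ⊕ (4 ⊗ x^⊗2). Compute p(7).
p(7) = 8

A tropical monomial a ⊗ x^⊗i evaluates to a + i · x. Evaluating each term at x = 7:
  Term 0 contributes 8 + 0 · 7 = 8
  Term 1 contributes 3 + 1 · 7 = 10
  Term 2 contributes 4 + 2 · 7 = 18
p(7) = ⊕ of these = min[8, 10, 18] = 8.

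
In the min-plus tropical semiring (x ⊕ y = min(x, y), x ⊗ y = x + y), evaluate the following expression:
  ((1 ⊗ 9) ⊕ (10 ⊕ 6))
((1 ⊗ 9) ⊕ (10 ⊕ 6)) = 6

Expand innermost to outermost. Recall ⊕ takes the minimum of its arguments and ⊗ takes their sum. Working out the expression ((1 ⊗ 9) ⊕ (10 ⊕ 6)) gives 6.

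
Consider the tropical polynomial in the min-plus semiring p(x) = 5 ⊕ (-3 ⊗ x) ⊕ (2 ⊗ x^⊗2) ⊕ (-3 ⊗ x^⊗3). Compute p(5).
p(5) = 2

A tropical monomial a ⊗ x^⊗i evaluates to a + i · x. Evaluating each term at x = 5:
  Term 0 contributes 5 + 0 · 5 = 5
  Term 1 contributes -3 + 1 · 5 = 2
  Term 2 contributes 2 + 2 · 5 = 12
  Term 3 contributes -3 + 3 · 5 = 12
p(5) = ⊕ of these = min[5, 2, 12, 12] = 2.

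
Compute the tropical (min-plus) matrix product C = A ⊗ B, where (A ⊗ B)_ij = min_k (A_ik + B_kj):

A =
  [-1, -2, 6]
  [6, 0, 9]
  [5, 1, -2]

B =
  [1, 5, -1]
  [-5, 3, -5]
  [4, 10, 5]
A ⊗ B =
  [-7, 1, -7]
  [-5, 3, -5]
  [-4, 4, -4]

Apply the min-plus product entry-by-entry:
  C[0][0] = min over k of (A[0][0] + B[0][0] = -1 + 1 = 0, A[0][1] + B[1][0] = -2 + -5 = -7, A[0][2] + B[2][0] = 6 + 4 = 10) = -7 (attained at k = 1)
  C[0][1] = min over k of (A[0][0] + B[0][1] = -1 + 5 = 4, A[0][1] + B[1][1] = -2 + 3 = 1, A[0][2] + B[2][1] = 6 + 10 = 16) = 1 (attained at k = 1)
  C[0][2] = min over k of (A[0][0] + B[0][2] = -1 + -1 = -2, A[0][1] + B[1][2] = -2 + -5 = -7, A[0][2] + B[2][2] = 6 + 5 = 11) = -7 (attained at k = 1)
  C[1][0] = min over k of (A[1][0] + B[0][0] = 6 + 1 = 7, A[1][1] + B[1][0] = 0 + -5 = -5, A[1][2] + B[2][0] = 9 + 4 = 13) = -5 (attained at k = 1)
  C[1][1] = min over k of (A[1][0] + B[0][1] = 6 + 5 = 11, A[1][1] + B[1][1] = 0 + 3 = 3, A[1][2] + B[2][1] = 9 + 10 = 19) = 3 (attained at k = 1)
  C[1][2] = min over k of (A[1][0] + B[0][2] = 6 + -1 = 5, A[1][1] + B[1][2] = 0 + -5 = -5, A[1][2] + B[2][2] = 9 + 5 = 14) = -5 (attained at k = 1)
  C[2][0] = min over k of (A[2][0] + B[0][0] = 5 + 1 = 6, A[2][1] + B[1][0] = 1 + -5 = -4, A[2][2] + B[2][0] = -2 + 4 = 2) = -4 (attained at k = 1)
  C[2][1] = min over k of (A[2][0] + B[0][1] = 5 + 5 = 10, A[2][1] + B[1][1] = 1 + 3 = 4, A[2][2] + B[2][1] = -2 + 10 = 8) = 4 (attained at k = 1)
  C[2][2] = min over k of (A[2][0] + B[0][2] = 5 + -1 = 4, A[2][1] + B[1][2] = 1 + -5 = -4, A[2][2] + B[2][2] = -2 + 5 = 3) = -4 (attained at k = 1)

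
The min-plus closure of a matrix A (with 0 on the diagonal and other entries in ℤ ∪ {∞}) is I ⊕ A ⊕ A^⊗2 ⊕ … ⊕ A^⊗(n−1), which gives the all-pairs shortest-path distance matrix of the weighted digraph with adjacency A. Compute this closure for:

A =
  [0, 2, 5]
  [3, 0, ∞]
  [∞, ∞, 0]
Closure =
  [0, 2, 5]
  [3, 0, 8]
  [∞, ∞, 0]

This is the Floyd-Warshall all-pairs shortest-path computation. For each intermediate vertex k = 0, 1, …, 2, update dist[i][j] ← min(dist[i][j], dist[i][k] + dist[k][j]). The final matrix gives, for each (i, j), the minimum total weight of any directed path from i to j (possibly empty when i = j).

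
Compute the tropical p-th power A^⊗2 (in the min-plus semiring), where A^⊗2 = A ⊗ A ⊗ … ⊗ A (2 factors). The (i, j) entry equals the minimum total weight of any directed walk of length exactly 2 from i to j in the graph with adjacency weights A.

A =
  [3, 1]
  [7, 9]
A^⊗2 =
  [6, 4]
  [10, 8]

Each entry (A^⊗2)_ij equals the minimum over all length-2 walks i = v_0 → v_1 → … → v_2 = j of Σ_t A[v_t][v_{t+1}]. For example, for (i, j) = (0, 1) we minimise over 2 possible intermediate vertex sequences; the minimum is 4, attained along the walk 0 → 0 → 1.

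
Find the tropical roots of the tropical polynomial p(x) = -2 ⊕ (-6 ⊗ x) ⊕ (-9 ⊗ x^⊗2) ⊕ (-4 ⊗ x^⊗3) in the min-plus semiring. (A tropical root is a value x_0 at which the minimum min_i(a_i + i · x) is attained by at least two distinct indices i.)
Roots: {-5, 3, 4}

Each tropical root is a break point of the lower envelope of the lines y = a_i + i · x (there are 4 lines, with slopes 0, 1, ..., 3). Only the lines that attain the minimum somewhere contribute to roots; other lines are dominated. Here the surviving (envelope) indices are i = 3, i = 2, i = 1, i = 0.
Intersections between consecutive envelope lines give the roots: for adjacent envelope indices i < j the intersection is x = (a_i − a_j) / (j − i). Reading off the sorted break points: {-5, 3, 4}.
Verification: at each break x_0, at least two indices attain the minimum of min_i(a_i + i · x_0).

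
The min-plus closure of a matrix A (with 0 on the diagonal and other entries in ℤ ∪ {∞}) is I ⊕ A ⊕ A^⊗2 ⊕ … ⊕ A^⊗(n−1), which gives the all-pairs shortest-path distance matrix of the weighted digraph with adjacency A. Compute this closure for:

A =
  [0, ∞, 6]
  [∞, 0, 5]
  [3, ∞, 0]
Closure =
  [0, ∞, 6]
  [8, 0, 5]
  [3, ∞, 0]

This is the Floyd-Warshall all-pairs shortest-path computation. For each intermediate vertex k = 0, 1, …, 2, update dist[i][j] ← min(dist[i][j], dist[i][k] + dist[k][j]). The final matrix gives, for each (i, j), the minimum total weight of any directed path from i to j (possibly empty when i = j).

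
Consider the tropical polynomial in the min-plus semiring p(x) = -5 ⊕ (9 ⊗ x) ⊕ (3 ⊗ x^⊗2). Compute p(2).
p(2) = -5

A tropical monomial a ⊗ x^⊗i evaluates to a + i · x. Evaluating each term at x = 2:
  Term 0 contributes -5 + 0 · 2 = -5
  Term 1 contributes 9 + 1 · 2 = 11
  Term 2 contributes 3 + 2 · 2 = 7
p(2) = ⊕ of these = min[-5, 11, 7] = -5.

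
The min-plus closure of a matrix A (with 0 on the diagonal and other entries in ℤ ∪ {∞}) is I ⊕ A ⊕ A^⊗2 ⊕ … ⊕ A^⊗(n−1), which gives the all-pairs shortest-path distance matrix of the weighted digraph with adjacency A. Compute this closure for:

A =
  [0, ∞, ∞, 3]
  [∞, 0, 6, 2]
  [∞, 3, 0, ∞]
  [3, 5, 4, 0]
Closure =
  [0, 8, 7, 3]
  [5, 0, 6, 2]
  [8, 3, 0, 5]
  [3, 5, 4, 0]

This is the Floyd-Warshall all-pairs shortest-path computation. For each intermediate vertex k = 0, 1, …, 3, update dist[i][j] ← min(dist[i][j], dist[i][k] + dist[k][j]). The final matrix gives, for each (i, j), the minimum total weight of any directed path from i to j (possibly empty when i = j).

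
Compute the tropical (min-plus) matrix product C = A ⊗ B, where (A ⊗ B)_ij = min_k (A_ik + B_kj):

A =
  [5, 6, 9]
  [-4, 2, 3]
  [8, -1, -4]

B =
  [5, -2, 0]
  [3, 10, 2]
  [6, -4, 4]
A ⊗ B =
  [9, 3, 5]
  [1, -6, -4]
  [2, -8, 0]

Apply the min-plus product entry-by-entry:
  C[0][0] = min over k of (A[0][0] + B[0][0] = 5 + 5 = 10, A[0][1] + B[1][0] = 6 + 3 = 9, A[0][2] + B[2][0] = 9 + 6 = 15) = 9 (attained at k = 1)
  C[0][1] = min over k of (A[0][0] + B[0][1] = 5 + -2 = 3, A[0][1] + B[1][1] = 6 + 10 = 16, A[0][2] + B[2][1] = 9 + -4 = 5) = 3 (attained at k = 0)
  C[0][2] = min over k of (A[0][0] + B[0][2] = 5 + 0 = 5, A[0][1] + B[1][2] = 6 + 2 = 8, A[0][2] + B[2][2] = 9 + 4 = 13) = 5 (attained at k = 0)
  C[1][0] = min over k of (A[1][0] + B[0][0] = -4 + 5 = 1, A[1][1] + B[1][0] = 2 + 3 = 5, A[1][2] + B[2][0] = 3 + 6 = 9) = 1 (attained at k = 0)
  C[1][1] = min over k of (A[1][0] + B[0][1] = -4 + -2 = -6, A[1][1] + B[1][1] = 2 + 10 = 12, A[1][2] + B[2][1] = 3 + -4 = -1) = -6 (attained at k = 0)
  C[1][2] = min over k of (A[1][0] + B[0][2] = -4 + 0 = -4, A[1][1] + B[1][2] = 2 + 2 = 4, A[1][2] + B[2][2] = 3 + 4 = 7) = -4 (attained at k = 0)
  C[2][0] = min over k of (A[2][0] + B[0][0] = 8 + 5 = 13, A[2][1] + B[1][0] = -1 + 3 = 2, A[2][2] + B[2][0] = -4 + 6 = 2) = 2 (attained at k = 1)
  C[2][1] = min over k of (A[2][0] + B[0][1] = 8 + -2 = 6, A[2][1] + B[1][1] = -1 + 10 = 9, A[2][2] + B[2][1] = -4 + -4 = -8) = -8 (attained at k = 2)
  C[2][2] = min over k of (A[2][0] + B[0][2] = 8 + 0 = 8, A[2][1] + B[1][2] = -1 + 2 = 1, A[2][2] + B[2][2] = -4 + 4 = 0) = 0 (attained at k = 2)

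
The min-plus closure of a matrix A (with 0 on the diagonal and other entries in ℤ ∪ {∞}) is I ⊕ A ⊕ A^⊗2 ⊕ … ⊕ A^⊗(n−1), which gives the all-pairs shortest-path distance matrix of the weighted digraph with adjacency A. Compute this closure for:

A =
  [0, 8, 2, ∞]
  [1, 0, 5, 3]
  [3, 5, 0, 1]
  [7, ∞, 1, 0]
Closure =
  [0, 7, 2, 3]
  [1, 0, 3, 3]
  [3, 5, 0, 1]
  [4, 6, 1, 0]

This is the Floyd-Warshall all-pairs shortest-path computation. For each intermediate vertex k = 0, 1, …, 3, update dist[i][j] ← min(dist[i][j], dist[i][k] + dist[k][j]). The final matrix gives, for each (i, j), the minimum total weight of any directed path from i to j (possibly empty when i = j).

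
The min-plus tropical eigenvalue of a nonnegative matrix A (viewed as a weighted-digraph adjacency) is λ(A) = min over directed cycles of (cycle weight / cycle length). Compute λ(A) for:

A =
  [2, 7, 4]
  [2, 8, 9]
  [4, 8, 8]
λ(A) = 2

Enumerate directed cycles and compute their means (weight / length). Sample:
  cycle 0 → 0: weight = 2, length = 1, mean = 2/1 ≈ 2.000
  cycle 1 → 1: weight = 8, length = 1, mean = 8/1 ≈ 8.000
  cycle 2 → 2: weight = 8, length = 1, mean = 8/1 ≈ 8.000
  cycle 0 → 1 → 0: weight = 9, length = 2, mean = 9/2 ≈ 4.500
  cycle 0 → 2 → 0: weight = 8, length = 2, mean = 8/2 ≈ 4.000
  cycle 1 → 0 → 1: weight = 9, length = 2, mean = 9/2 ≈ 4.500
Minimum mean = 2.000, attained e.g. along the cycle 0 → 0 with weight 2 and length 1. So λ(A) = 2/1 = 2.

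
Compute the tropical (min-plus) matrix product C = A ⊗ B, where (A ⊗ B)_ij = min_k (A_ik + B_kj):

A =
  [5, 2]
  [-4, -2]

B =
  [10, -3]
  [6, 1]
A ⊗ B =
  [8, 2]
  [4, -7]

Apply the min-plus product entry-by-entry:
  C[0][0] = min over k of (A[0][0] + B[0][0] = 5 + 10 = 15, A[0][1] + B[1][0] = 2 + 6 = 8) = 8 (attained at k = 1)
  C[0][1] = min over k of (A[0][0] + B[0][1] = 5 + -3 = 2, A[0][1] + B[1][1] = 2 + 1 = 3) = 2 (attained at k = 0)
  C[1][0] = min over k of (A[1][0] + B[0][0] = -4 + 10 = 6, A[1][1] + B[1][0] = -2 + 6 = 4) = 4 (attained at k = 1)
  C[1][1] = min over k of (A[1][0] + B[0][1] = -4 + -3 = -7, A[1][1] + B[1][1] = -2 + 1 = -1) = -7 (attained at k = 0)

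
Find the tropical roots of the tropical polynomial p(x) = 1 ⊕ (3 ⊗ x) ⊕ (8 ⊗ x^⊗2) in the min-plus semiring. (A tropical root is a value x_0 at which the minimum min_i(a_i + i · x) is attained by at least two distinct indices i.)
Roots: {-5, -2}

Each tropical root is a break point of the lower envelope of the lines y = a_i + i · x (there are 3 lines, with slopes 0, 1, ..., 2). Only the lines that attain the minimum somewhere contribute to roots; other lines are dominated. Here the surviving (envelope) indices are i = 2, i = 1, i = 0.
Intersections between consecutive envelope lines give the roots: for adjacent envelope indices i < j the intersection is x = (a_i − a_j) / (j − i). Reading off the sorted break points: {-5, -2}.
Verification: at each break x_0, at least two indices attain the minimum of min_i(a_i + i · x_0).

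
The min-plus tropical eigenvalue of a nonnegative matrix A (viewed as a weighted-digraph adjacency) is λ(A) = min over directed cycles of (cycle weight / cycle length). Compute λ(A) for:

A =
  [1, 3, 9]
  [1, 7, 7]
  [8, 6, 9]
λ(A) = 1

Enumerate directed cycles and compute their means (weight / length). Sample:
  cycle 0 → 0: weight = 1, length = 1, mean = 1/1 ≈ 1.000
  cycle 1 → 1: weight = 7, length = 1, mean = 7/1 ≈ 7.000
  cycle 2 → 2: weight = 9, length = 1, mean = 9/1 ≈ 9.000
  cycle 0 → 1 → 0: weight = 4, length = 2, mean = 4/2 ≈ 2.000
  cycle 0 → 2 → 0: weight = 17, length = 2, mean = 17/2 ≈ 8.500
  cycle 1 → 0 → 1: weight = 4, length = 2, mean = 4/2 ≈ 2.000
Minimum mean = 1.000, attained e.g. along the cycle 0 → 0 with weight 1 and length 1. So λ(A) = 1/1 = 1.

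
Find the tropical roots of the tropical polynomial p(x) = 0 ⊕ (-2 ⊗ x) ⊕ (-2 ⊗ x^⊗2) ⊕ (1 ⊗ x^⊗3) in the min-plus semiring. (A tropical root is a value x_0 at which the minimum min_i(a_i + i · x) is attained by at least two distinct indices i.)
Roots: {-3, 0, 2}

Each tropical root is a break point of the lower envelope of the lines y = a_i + i · x (there are 4 lines, with slopes 0, 1, ..., 3). Only the lines that attain the minimum somewhere contribute to roots; other lines are dominated. Here the surviving (envelope) indices are i = 3, i = 2, i = 1, i = 0.
Intersections between consecutive envelope lines give the roots: for adjacent envelope indices i < j the intersection is x = (a_i − a_j) / (j − i). Reading off the sorted break points: {-3, 0, 2}.
Verification: at each break x_0, at least two indices attain the minimum of min_i(a_i + i · x_0).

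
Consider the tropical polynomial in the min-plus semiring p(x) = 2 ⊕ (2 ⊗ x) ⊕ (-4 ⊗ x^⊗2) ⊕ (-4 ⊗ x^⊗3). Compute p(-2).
p(-2) = -10

A tropical monomial a ⊗ x^⊗i evaluates to a + i · x. Evaluating each term at x = -2:
  Term 0 contributes 2 + 0 · -2 = 2
  Term 1 contributes 2 + 1 · -2 = 0
  Term 2 contributes -4 + 2 · -2 = -8
  Term 3 contributes -4 + 3 · -2 = -10
p(-2) = ⊕ of these = min[2, 0, -8, -10] = -10.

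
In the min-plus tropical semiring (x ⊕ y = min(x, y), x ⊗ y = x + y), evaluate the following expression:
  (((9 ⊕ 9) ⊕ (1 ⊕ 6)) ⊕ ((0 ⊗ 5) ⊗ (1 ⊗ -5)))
(((9 ⊕ 9) ⊕ (1 ⊕ 6)) ⊕ ((0 ⊗ 5) ⊗ (1 ⊗ -5))) = 1

Expand innermost to outermost. Recall ⊕ takes the minimum of its arguments and ⊗ takes their sum. Working out the expression (((9 ⊕ 9) ⊕ (1 ⊕ 6)) ⊕ ((0 ⊗ 5) ⊗ (1 ⊗ -5))) gives 1.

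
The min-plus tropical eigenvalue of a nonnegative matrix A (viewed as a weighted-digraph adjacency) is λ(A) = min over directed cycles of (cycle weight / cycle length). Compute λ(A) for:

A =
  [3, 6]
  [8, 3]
λ(A) = 3

Enumerate directed cycles and compute their means (weight / length). Sample:
  cycle 0 → 0: weight = 3, length = 1, mean = 3/1 ≈ 3.000
  cycle 1 → 1: weight = 3, length = 1, mean = 3/1 ≈ 3.000
  cycle 0 → 1 → 0: weight = 14, length = 2, mean = 14/2 ≈ 7.000
  cycle 1 → 0 → 1: weight = 14, length = 2, mean = 14/2 ≈ 7.000
Minimum mean = 3.000, attained e.g. along the cycle 0 → 0 with weight 3 and length 1. So λ(A) = 3/1 = 3.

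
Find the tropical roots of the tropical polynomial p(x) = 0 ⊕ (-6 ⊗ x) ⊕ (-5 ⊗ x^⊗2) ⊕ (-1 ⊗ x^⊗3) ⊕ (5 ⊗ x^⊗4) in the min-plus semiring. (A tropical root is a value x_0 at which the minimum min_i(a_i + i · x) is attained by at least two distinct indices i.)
Roots: {-6, -4, -1, 6}

Each tropical root is a break point of the lower envelope of the lines y = a_i + i · x (there are 5 lines, with slopes 0, 1, ..., 4). Only the lines that attain the minimum somewhere contribute to roots; other lines are dominated. Here the surviving (envelope) indices are i = 4, i = 3, i = 2, i = 1, i = 0.
Intersections between consecutive envelope lines give the roots: for adjacent envelope indices i < j the intersection is x = (a_i − a_j) / (j − i). Reading off the sorted break points: {-6, -4, -1, 6}.
Verification: at each break x_0, at least two indices attain the minimum of min_i(a_i + i · x_0).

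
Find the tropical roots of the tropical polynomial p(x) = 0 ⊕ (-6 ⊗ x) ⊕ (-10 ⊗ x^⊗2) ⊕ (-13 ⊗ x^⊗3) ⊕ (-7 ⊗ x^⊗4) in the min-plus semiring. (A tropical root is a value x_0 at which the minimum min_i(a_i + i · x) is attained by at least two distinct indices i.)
Roots: {-6, 3, 4, 6}

Each tropical root is a break point of the lower envelope of the lines y = a_i + i · x (there are 5 lines, with slopes 0, 1, ..., 4). Only the lines that attain the minimum somewhere contribute to roots; other lines are dominated. Here the surviving (envelope) indices are i = 4, i = 3, i = 2, i = 1, i = 0.
Intersections between consecutive envelope lines give the roots: for adjacent envelope indices i < j the intersection is x = (a_i − a_j) / (j − i). Reading off the sorted break points: {-6, 3, 4, 6}.
Verification: at each break x_0, at least two indices attain the minimum of min_i(a_i + i · x_0).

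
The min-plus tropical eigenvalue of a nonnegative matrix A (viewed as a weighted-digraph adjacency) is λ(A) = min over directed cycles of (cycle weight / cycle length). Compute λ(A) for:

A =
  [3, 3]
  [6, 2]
λ(A) = 2

Enumerate directed cycles and compute their means (weight / length). Sample:
  cycle 0 → 0: weight = 3, length = 1, mean = 3/1 ≈ 3.000
  cycle 1 → 1: weight = 2, length = 1, mean = 2/1 ≈ 2.000
  cycle 0 → 1 → 0: weight = 9, length = 2, mean = 9/2 ≈ 4.500
  cycle 1 → 0 → 1: weight = 9, length = 2, mean = 9/2 ≈ 4.500
Minimum mean = 2.000, attained e.g. along the cycle 1 → 1 with weight 2 and length 1. So λ(A) = 2/1 = 2.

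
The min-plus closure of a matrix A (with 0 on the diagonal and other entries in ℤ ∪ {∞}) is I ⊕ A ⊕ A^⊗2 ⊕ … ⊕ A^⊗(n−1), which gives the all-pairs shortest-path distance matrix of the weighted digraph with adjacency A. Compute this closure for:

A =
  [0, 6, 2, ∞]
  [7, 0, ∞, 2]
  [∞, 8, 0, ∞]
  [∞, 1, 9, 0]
Closure =
  [0, 6, 2, 8]
  [7, 0, 9, 2]
  [15, 8, 0, 10]
  [8, 1, 9, 0]

This is the Floyd-Warshall all-pairs shortest-path computation. For each intermediate vertex k = 0, 1, …, 3, update dist[i][j] ← min(dist[i][j], dist[i][k] + dist[k][j]). The final matrix gives, for each (i, j), the minimum total weight of any directed path from i to j (possibly empty when i = j).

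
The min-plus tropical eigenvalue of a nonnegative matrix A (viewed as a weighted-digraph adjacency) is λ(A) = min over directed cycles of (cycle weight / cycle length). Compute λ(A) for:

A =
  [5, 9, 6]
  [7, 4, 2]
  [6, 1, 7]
λ(A) = 3/2

Enumerate directed cycles and compute their means (weight / length). Sample:
  cycle 0 → 0: weight = 5, length = 1, mean = 5/1 ≈ 5.000
  cycle 1 → 1: weight = 4, length = 1, mean = 4/1 ≈ 4.000
  cycle 2 → 2: weight = 7, length = 1, mean = 7/1 ≈ 7.000
  cycle 0 → 1 → 0: weight = 16, length = 2, mean = 16/2 ≈ 8.000
  cycle 0 → 2 → 0: weight = 12, length = 2, mean = 12/2 ≈ 6.000
  cycle 1 → 0 → 1: weight = 16, length = 2, mean = 16/2 ≈ 8.000
Minimum mean = 1.500, attained e.g. along the cycle 1 → 2 → 1 with weight 3 and length 2. So λ(A) = 3/2 = 3/2.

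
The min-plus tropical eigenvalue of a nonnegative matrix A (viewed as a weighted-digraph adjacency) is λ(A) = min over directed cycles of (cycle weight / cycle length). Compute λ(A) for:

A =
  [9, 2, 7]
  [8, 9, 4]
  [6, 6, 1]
λ(A) = 1

Enumerate directed cycles and compute their means (weight / length). Sample:
  cycle 0 → 0: weight = 9, length = 1, mean = 9/1 ≈ 9.000
  cycle 1 → 1: weight = 9, length = 1, mean = 9/1 ≈ 9.000
  cycle 2 → 2: weight = 1, length = 1, mean = 1/1 ≈ 1.000
  cycle 0 → 1 → 0: weight = 10, length = 2, mean = 10/2 ≈ 5.000
  cycle 0 → 2 → 0: weight = 13, length = 2, mean = 13/2 ≈ 6.500
  cycle 1 → 0 → 1: weight = 10, length = 2, mean = 10/2 ≈ 5.000
Minimum mean = 1.000, attained e.g. along the cycle 2 → 2 with weight 1 and length 1. So λ(A) = 1/1 = 1.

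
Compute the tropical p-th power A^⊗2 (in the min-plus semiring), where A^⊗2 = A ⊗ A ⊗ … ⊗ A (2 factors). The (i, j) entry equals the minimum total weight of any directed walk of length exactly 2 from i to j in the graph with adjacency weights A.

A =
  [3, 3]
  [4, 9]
A^⊗2 =
  [6, 6]
  [7, 7]

Each entry (A^⊗2)_ij equals the minimum over all length-2 walks i = v_0 → v_1 → … → v_2 = j of Σ_t A[v_t][v_{t+1}]. For example, for (i, j) = (0, 1) we minimise over 2 possible intermediate vertex sequences; the minimum is 6, attained along the walk 0 → 0 → 1.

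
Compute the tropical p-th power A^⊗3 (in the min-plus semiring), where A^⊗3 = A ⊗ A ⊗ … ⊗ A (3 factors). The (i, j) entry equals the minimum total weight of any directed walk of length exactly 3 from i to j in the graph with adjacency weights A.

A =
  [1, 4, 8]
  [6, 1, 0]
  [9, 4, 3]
A^⊗3 =
  [3, 6, 5]
  [8, 3, 2]
  [11, 6, 5]

Each entry (A^⊗3)_ij equals the minimum over all length-3 walks i = v_0 → v_1 → … → v_3 = j of Σ_t A[v_t][v_{t+1}]. For example, for (i, j) = (0, 2) we minimise over 9 possible intermediate vertex sequences; the minimum is 5, attained along the walk 0 → 0 → 1 → 2.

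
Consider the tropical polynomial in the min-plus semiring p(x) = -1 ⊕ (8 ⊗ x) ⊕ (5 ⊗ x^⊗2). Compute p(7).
p(7) = -1

A tropical monomial a ⊗ x^⊗i evaluates to a + i · x. Evaluating each term at x = 7:
  Term 0 contributes -1 + 0 · 7 = -1
  Term 1 contributes 8 + 1 · 7 = 15
  Term 2 contributes 5 + 2 · 7 = 19
p(7) = ⊕ of these = min[-1, 15, 19] = -1.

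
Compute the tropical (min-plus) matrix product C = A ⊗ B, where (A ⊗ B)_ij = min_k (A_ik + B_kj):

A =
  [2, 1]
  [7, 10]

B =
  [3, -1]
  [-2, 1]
A ⊗ B =
  [-1, 1]
  [8, 6]

Apply the min-plus product entry-by-entry:
  C[0][0] = min over k of (A[0][0] + B[0][0] = 2 + 3 = 5, A[0][1] + B[1][0] = 1 + -2 = -1) = -1 (attained at k = 1)
  C[0][1] = min over k of (A[0][0] + B[0][1] = 2 + -1 = 1, A[0][1] + B[1][1] = 1 + 1 = 2) = 1 (attained at k = 0)
  C[1][0] = min over k of (A[1][0] + B[0][0] = 7 + 3 = 10, A[1][1] + B[1][0] = 10 + -2 = 8) = 8 (attained at k = 1)
  C[1][1] = min over k of (A[1][0] + B[0][1] = 7 + -1 = 6, A[1][1] + B[1][1] = 10 + 1 = 11) = 6 (attained at k = 0)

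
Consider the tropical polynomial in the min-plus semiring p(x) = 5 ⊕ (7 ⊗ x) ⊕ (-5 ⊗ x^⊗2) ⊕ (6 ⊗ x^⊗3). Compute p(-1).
p(-1) = -7

A tropical monomial a ⊗ x^⊗i evaluates to a + i · x. Evaluating each term at x = -1:
  Term 0 contributes 5 + 0 · -1 = 5
  Term 1 contributes 7 + 1 · -1 = 6
  Term 2 contributes -5 + 2 · -1 = -7
  Term 3 contributes 6 + 3 · -1 = 3
p(-1) = ⊕ of these = min[5, 6, -7, 3] = -7.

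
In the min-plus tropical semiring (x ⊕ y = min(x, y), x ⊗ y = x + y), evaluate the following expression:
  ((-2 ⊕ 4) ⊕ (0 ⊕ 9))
((-2 ⊕ 4) ⊕ (0 ⊕ 9)) = -2

Expand innermost to outermost. Recall ⊕ takes the minimum of its arguments and ⊗ takes their sum. Working out the expression ((-2 ⊕ 4) ⊕ (0 ⊕ 9)) gives -2.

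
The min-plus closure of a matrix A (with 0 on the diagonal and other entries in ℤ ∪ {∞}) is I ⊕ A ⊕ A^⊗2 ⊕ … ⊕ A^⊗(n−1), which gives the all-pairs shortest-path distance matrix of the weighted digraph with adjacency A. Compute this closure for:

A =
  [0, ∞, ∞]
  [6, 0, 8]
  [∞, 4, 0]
Closure =
  [0, ∞, ∞]
  [6, 0, 8]
  [10, 4, 0]

This is the Floyd-Warshall all-pairs shortest-path computation. For each intermediate vertex k = 0, 1, …, 2, update dist[i][j] ← min(dist[i][j], dist[i][k] + dist[k][j]). The final matrix gives, for each (i, j), the minimum total weight of any directed path from i to j (possibly empty when i = j).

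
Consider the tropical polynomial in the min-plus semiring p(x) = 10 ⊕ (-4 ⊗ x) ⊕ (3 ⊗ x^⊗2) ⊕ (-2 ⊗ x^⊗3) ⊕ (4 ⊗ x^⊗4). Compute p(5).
p(5) = 1

A tropical monomial a ⊗ x^⊗i evaluates to a + i · x. Evaluating each term at x = 5:
  Term 0 contributes 10 + 0 · 5 = 10
  Term 1 contributes -4 + 1 · 5 = 1
  Term 2 contributes 3 + 2 · 5 = 13
  Term 3 contributes -2 + 3 · 5 = 13
  Term 4 contributes 4 + 4 · 5 = 24
p(5) = ⊕ of these = min[10, 1, 13, 13, 24] = 1.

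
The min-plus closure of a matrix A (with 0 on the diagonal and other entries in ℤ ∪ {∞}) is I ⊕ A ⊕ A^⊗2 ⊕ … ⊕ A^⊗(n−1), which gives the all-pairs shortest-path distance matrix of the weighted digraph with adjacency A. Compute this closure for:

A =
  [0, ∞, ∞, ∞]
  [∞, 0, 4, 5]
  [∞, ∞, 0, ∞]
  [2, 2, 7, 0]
Closure =
  [0, ∞, ∞, ∞]
  [7, 0, 4, 5]
  [∞, ∞, 0, ∞]
  [2, 2, 6, 0]

This is the Floyd-Warshall all-pairs shortest-path computation. For each intermediate vertex k = 0, 1, …, 3, update dist[i][j] ← min(dist[i][j], dist[i][k] + dist[k][j]). The final matrix gives, for each (i, j), the minimum total weight of any directed path from i to j (possibly empty when i = j).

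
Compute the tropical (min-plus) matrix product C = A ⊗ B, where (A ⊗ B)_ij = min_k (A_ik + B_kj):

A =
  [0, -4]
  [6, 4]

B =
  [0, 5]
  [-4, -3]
A ⊗ B =
  [-8, -7]
  [0, 1]

Apply the min-plus product entry-by-entry:
  C[0][0] = min over k of (A[0][0] + B[0][0] = 0 + 0 = 0, A[0][1] + B[1][0] = -4 + -4 = -8) = -8 (attained at k = 1)
  C[0][1] = min over k of (A[0][0] + B[0][1] = 0 + 5 = 5, A[0][1] + B[1][1] = -4 + -3 = -7) = -7 (attained at k = 1)
  C[1][0] = min over k of (A[1][0] + B[0][0] = 6 + 0 = 6, A[1][1] + B[1][0] = 4 + -4 = 0) = 0 (attained at k = 1)
  C[1][1] = min over k of (A[1][0] + B[0][1] = 6 + 5 = 11, A[1][1] + B[1][1] = 4 + -3 = 1) = 1 (attained at k = 1)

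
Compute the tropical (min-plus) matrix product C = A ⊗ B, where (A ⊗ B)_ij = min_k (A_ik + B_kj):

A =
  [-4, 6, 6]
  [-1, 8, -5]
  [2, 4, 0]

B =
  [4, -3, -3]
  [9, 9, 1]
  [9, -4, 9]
A ⊗ B =
  [0, -7, -7]
  [3, -9, -4]
  [6, -4, -1]

Apply the min-plus product entry-by-entry:
  C[0][0] = min over k of (A[0][0] + B[0][0] = -4 + 4 = 0, A[0][1] + B[1][0] = 6 + 9 = 15, A[0][2] + B[2][0] = 6 + 9 = 15) = 0 (attained at k = 0)
  C[0][1] = min over k of (A[0][0] + B[0][1] = -4 + -3 = -7, A[0][1] + B[1][1] = 6 + 9 = 15, A[0][2] + B[2][1] = 6 + -4 = 2) = -7 (attained at k = 0)
  C[0][2] = min over k of (A[0][0] + B[0][2] = -4 + -3 = -7, A[0][1] + B[1][2] = 6 + 1 = 7, A[0][2] + B[2][2] = 6 + 9 = 15) = -7 (attained at k = 0)
  C[1][0] = min over k of (A[1][0] + B[0][0] = -1 + 4 = 3, A[1][1] + B[1][0] = 8 + 9 = 17, A[1][2] + B[2][0] = -5 + 9 = 4) = 3 (attained at k = 0)
  C[1][1] = min over k of (A[1][0] + B[0][1] = -1 + -3 = -4, A[1][1] + B[1][1] = 8 + 9 = 17, A[1][2] + B[2][1] = -5 + -4 = -9) = -9 (attained at k = 2)
  C[1][2] = min over k of (A[1][0] + B[0][2] = -1 + -3 = -4, A[1][1] + B[1][2] = 8 + 1 = 9, A[1][2] + B[2][2] = -5 + 9 = 4) = -4 (attained at k = 0)
  C[2][0] = min over k of (A[2][0] + B[0][0] = 2 + 4 = 6, A[2][1] + B[1][0] = 4 + 9 = 13, A[2][2] + B[2][0] = 0 + 9 = 9) = 6 (attained at k = 0)
  C[2][1] = min over k of (A[2][0] + B[0][1] = 2 + -3 = -1, A[2][1] + B[1][1] = 4 + 9 = 13, A[2][2] + B[2][1] = 0 + -4 = -4) = -4 (attained at k = 2)
  C[2][2] = min over k of (A[2][0] + B[0][2] = 2 + -3 = -1, A[2][1] + B[1][2] = 4 + 1 = 5, A[2][2] + B[2][2] = 0 + 9 = 9) = -1 (attained at k = 0)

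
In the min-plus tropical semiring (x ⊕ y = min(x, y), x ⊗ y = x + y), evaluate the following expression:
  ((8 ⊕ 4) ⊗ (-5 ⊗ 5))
((8 ⊕ 4) ⊗ (-5 ⊗ 5)) = 4

Expand innermost to outermost. Recall ⊕ takes the minimum of its arguments and ⊗ takes their sum. Working out the expression ((8 ⊕ 4) ⊗ (-5 ⊗ 5)) gives 4.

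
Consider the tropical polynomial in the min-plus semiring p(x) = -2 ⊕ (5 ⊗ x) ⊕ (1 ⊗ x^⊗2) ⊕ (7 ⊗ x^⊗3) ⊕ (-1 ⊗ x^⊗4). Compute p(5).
p(5) = -2

A tropical monomial a ⊗ x^⊗i evaluates to a + i · x. Evaluating each term at x = 5:
  Term 0 contributes -2 + 0 · 5 = -2
  Term 1 contributes 5 + 1 · 5 = 10
  Term 2 contributes 1 + 2 · 5 = 11
  Term 3 contributes 7 + 3 · 5 = 22
  Term 4 contributes -1 + 4 · 5 = 19
p(5) = ⊕ of these = min[-2, 10, 11, 22, 19] = -2.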